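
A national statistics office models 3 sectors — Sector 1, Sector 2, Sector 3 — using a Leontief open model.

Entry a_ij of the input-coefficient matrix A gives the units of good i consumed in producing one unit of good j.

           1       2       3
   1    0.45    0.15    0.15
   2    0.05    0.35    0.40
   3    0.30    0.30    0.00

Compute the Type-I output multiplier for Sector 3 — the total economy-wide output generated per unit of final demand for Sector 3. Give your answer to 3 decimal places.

I − A =
  [   0.55    -0.15    -0.15]
  [  -0.05     0.65    -0.40]
  [  -0.30    -0.30     1.00]
Cofactors of I−A, C_ij = (−1)^(i+j)·(minor ij) (rows/columns in the sector order above):
  C_11 = (0.65)(1.00) − (-0.40)(-0.30) = 0.5300
  C_12 = −[(-0.05)(1.00) − (-0.40)(-0.30)] = 0.1700
  C_13 = (-0.05)(-0.30) − (0.65)(-0.30) = 0.2100
  C_21 = −[(-0.15)(1.00) − (-0.15)(-0.30)] = 0.1950
  C_22 = (0.55)(1.00) − (-0.15)(-0.30) = 0.5050
  C_23 = −[(0.55)(-0.30) − (-0.15)(-0.30)] = 0.2100
  C_31 = (-0.15)(-0.40) − (-0.15)(0.65) = 0.1575
  C_32 = −[(0.55)(-0.40) − (-0.15)(-0.05)] = 0.2275
  C_33 = (0.55)(0.65) − (-0.15)(-0.05) = 0.3500
det(I−A) = Σ_j (I−A)_1j·C_1j = (0.55)(0.5300) + (-0.15)(0.1700) + (-0.15)(0.2100) = 0.2345
adj(I−A) = Cᵀ =
  [ 0.5300   0.1950   0.1575]
  [ 0.1700   0.5050   0.2275]
  [ 0.2100   0.2100   0.3500]
(I − A)⁻¹ = adj(I−A) / det(I−A) ≈
  [   2.2601     0.8316     0.6716]
  [   0.7249     2.1535     0.9701]
  [   0.8955     0.8955     1.4925]
The output multiplier for sector j is the column-j sum of the Leontief inverse (I − A)⁻¹ = adj(I−A) / det(I−A).
Column 3 of adj(I−A): (0.1575, 0.2275, 0.3500); det(I−A) = 0.2345.
m_3 = (0.1575 + 0.2275 + 0.3500) / 0.2345 = 0.735 / 0.2345 ≈ 3.134.

m_3 = 3.134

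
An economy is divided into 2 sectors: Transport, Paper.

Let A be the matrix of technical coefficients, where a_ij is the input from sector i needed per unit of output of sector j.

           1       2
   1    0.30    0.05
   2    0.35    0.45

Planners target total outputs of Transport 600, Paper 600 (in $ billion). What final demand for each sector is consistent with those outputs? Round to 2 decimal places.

I − A =
  [   0.70    -0.05]
  [  -0.35     0.55]
d = (I − A) x:
  d_1 = (+0.70)·600 + (-0.05)·600 = 390.00
  d_2 = (-0.35)·600 + (+0.55)·600 = 120.00

d_1 = 390.00, d_2 = 120.00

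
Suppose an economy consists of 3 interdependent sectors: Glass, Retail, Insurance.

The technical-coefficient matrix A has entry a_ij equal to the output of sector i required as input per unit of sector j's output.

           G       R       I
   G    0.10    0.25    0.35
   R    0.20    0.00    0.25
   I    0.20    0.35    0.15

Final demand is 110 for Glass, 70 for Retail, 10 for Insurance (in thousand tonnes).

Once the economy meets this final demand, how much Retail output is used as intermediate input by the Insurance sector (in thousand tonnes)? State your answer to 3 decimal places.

I − A =
  [   0.90    -0.25    -0.35]
  [  -0.20     1.00    -0.25]
  [  -0.20    -0.35     0.85]
Cofactors of I−A, C_ij = (−1)^(i+j)·(minor ij) (rows/columns in the sector order above):
  C_11 = (1.00)(0.85) − (-0.25)(-0.35) = 0.7625
  C_12 = −[(-0.20)(0.85) − (-0.25)(-0.20)] = 0.2200
  C_13 = (-0.20)(-0.35) − (1.00)(-0.20) = 0.2700
  C_21 = −[(-0.25)(0.85) − (-0.35)(-0.35)] = 0.3350
  C_22 = (0.90)(0.85) − (-0.35)(-0.20) = 0.6950
  C_23 = −[(0.90)(-0.35) − (-0.25)(-0.20)] = 0.3650
  C_31 = (-0.25)(-0.25) − (-0.35)(1.00) = 0.4125
  C_32 = −[(0.90)(-0.25) − (-0.35)(-0.20)] = 0.2950
  C_33 = (0.90)(1.00) − (-0.25)(-0.20) = 0.8500
det(I−A) = Σ_j (I−A)_1j·C_1j = (0.90)(0.7625) + (-0.25)(0.2200) + (-0.35)(0.2700) = 0.53675
adj(I−A) = Cᵀ =
  [ 0.7625   0.3350   0.4125]
  [ 0.2200   0.6950   0.2950]
  [ 0.2700   0.3650   0.8500]
(I − A)⁻¹ = adj(I−A) / det(I−A) ≈
  [   1.4206     0.6241     0.7685]
  [   0.4099     1.2948     0.5496]
  [   0.5030     0.6800     1.5836]
First solve x = (I − A)⁻¹ d = adj(I−A)·d / det(I−A); in particular x_I = (0.2700·110 + 0.3650·70 + 0.8500·10) / 0.53675 = 63.75 / 0.53675 ≈ 118.77038.
Intermediate flow from R to I: z_RI = a_RI · x_I = 0.25 × 63.75 / 0.53675 = 15.9375 / 0.53675 ≈ 29.693.

z_RI = 29.693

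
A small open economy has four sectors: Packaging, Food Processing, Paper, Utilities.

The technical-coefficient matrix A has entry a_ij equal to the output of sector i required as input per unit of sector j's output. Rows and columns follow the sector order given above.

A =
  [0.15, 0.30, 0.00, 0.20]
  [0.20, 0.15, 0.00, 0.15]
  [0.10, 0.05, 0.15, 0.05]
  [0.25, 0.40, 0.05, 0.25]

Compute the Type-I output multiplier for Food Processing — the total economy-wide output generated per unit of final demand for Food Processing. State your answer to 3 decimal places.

I − A =
  [   0.85    -0.30     0.00    -0.20]
  [  -0.20     0.85     0.00    -0.15]
  [  -0.10    -0.05     0.85    -0.05]
  [  -0.25    -0.40    -0.05     0.75]
Compute the cofactors C_ij = (−1)^(i+j)·(3×3 minor ij) of I−A; the adjugate is their transpose:
adj(I−A) = Cᵀ =
  [ 0.488375   0.259000   0.010750   0.182750]
  [ 0.159625   0.496250   0.008375   0.142375]
  [ 0.081750   0.080625   0.376125   0.063000]
  [ 0.253375   0.356375   0.033125   0.563125]
det(I−A) = Σ_j (I−A)_1j·C_1j = (0.85)(0.488375) + (-0.30)(0.159625) + (0.00)(0.081750) + (-0.20)(0.253375) = 0.31655625
(I − A)⁻¹ = adj(I−A) / det(I−A) ≈
  [   1.5428     0.8182     0.0340     0.5773]
  [   0.5043     1.5677     0.0265     0.4498]
  [   0.2582     0.2547     1.1882     0.1990]
  [   0.8004     1.1258     0.1046     1.7789]
The output multiplier for sector j is the column-j sum of the Leontief inverse (I − A)⁻¹ = adj(I−A) / det(I−A).
Column 2 of adj(I−A): (0.259000, 0.496250, 0.080625, 0.356375); det(I−A) = 0.31655625.
m_2 = (0.259000 + 0.496250 + 0.080625 + 0.356375) / 0.31655625 = 1.19225 / 0.31655625 ≈ 3.766.

m_2 = 3.766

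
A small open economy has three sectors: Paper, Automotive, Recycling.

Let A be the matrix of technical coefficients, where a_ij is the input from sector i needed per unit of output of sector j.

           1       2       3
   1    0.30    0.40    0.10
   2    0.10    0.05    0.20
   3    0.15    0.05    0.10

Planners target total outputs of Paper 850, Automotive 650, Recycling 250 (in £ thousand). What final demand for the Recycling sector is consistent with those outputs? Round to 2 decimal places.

I − A =
  [   0.70    -0.40    -0.10]
  [  -0.10     0.95    -0.20]
  [  -0.15    -0.05     0.90]
d = (I − A) x:
  d_1 = (+0.70)·850 + (-0.40)·650 + (-0.10)·250 = 310.00
  d_2 = (-0.10)·850 + (+0.95)·650 + (-0.20)·250 = 482.50
  d_3 = (-0.15)·850 + (-0.05)·650 + (+0.90)·250 = 65.00

d_3 = 65.00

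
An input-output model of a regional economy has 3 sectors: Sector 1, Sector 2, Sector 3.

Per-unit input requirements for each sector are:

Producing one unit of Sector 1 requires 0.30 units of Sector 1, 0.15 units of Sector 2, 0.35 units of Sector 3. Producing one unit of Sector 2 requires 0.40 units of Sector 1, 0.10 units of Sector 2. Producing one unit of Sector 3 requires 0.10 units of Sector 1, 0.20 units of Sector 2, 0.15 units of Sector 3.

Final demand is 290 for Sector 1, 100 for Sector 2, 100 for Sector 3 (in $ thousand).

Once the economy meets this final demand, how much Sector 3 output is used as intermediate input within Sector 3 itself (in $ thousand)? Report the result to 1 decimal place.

z_33 = 57.3

I − A =
  [   0.70    -0.40    -0.10]
  [  -0.15     0.90    -0.20]
  [  -0.35     0.00     0.85]
Cofactors of I−A, C_ij = (−1)^(i+j)·(minor ij) (rows/columns in the sector order above):
  C_11 = (0.90)(0.85) − (-0.20)(0.00) = 0.7650
  C_12 = −[(-0.15)(0.85) − (-0.20)(-0.35)] = 0.1975
  C_13 = (-0.15)(0.00) − (0.90)(-0.35) = 0.3150
  C_21 = −[(-0.40)(0.85) − (-0.10)(0.00)] = 0.3400
  C_22 = (0.70)(0.85) − (-0.10)(-0.35) = 0.5600
  C_23 = −[(0.70)(0.00) − (-0.40)(-0.35)] = 0.1400
  C_31 = (-0.40)(-0.20) − (-0.10)(0.90) = 0.1700
  C_32 = −[(0.70)(-0.20) − (-0.10)(-0.15)] = 0.1550
  C_33 = (0.70)(0.90) − (-0.40)(-0.15) = 0.5700
det(I−A) = Σ_j (I−A)_1j·C_1j = (0.70)(0.7650) + (-0.40)(0.1975) + (-0.10)(0.3150) = 0.4250
adj(I−A) = Cᵀ =
  [ 0.7650   0.3400   0.1700]
  [ 0.1975   0.5600   0.1550]
  [ 0.3150   0.1400   0.5700]
(I − A)⁻¹ = adj(I−A) / det(I−A) ≈
  [   1.8000     0.8000     0.4000]
  [   0.4647     1.3176     0.3647]
  [   0.7412     0.3294     1.3412]
First solve x = (I − A)⁻¹ d = adj(I−A)·d / det(I−A); in particular x_3 = (0.3150·290 + 0.1400·100 + 0.5700·100) / 0.4250 = 162.35 / 0.4250 = 382.000.
Intermediate flow from 3 to 3: z_33 = a_33 · x_3 = 0.15 × 162.35 / 0.4250 = 24.3525 / 0.4250 = 57.3.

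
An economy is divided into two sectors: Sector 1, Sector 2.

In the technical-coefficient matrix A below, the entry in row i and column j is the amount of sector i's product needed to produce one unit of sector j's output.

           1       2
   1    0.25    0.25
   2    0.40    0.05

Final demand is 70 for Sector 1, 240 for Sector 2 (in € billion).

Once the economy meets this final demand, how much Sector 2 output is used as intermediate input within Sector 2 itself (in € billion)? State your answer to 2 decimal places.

I − A =
  [   0.75    -0.25]
  [  -0.40     0.95]
det(I−A) = (0.75)(0.95) − (-0.25)(-0.40) = 0.6125
adj(I−A) = [[0.95, 0.25], [0.40, 0.75]]
(I − A)⁻¹ = adj(I−A) / det(I−A) ≈
  [   1.5510     0.4082]
  [   0.6531     1.2245]
First solve x = (I − A)⁻¹ d = adj(I−A)·d / det(I−A); in particular x_2 = (0.40·70 + 0.75·240) / 0.6125 = 208.00 / 0.6125 ≈ 339.5918.
Intermediate flow from 2 to 2: z_22 = a_22 · x_2 = 0.05 × 208.00 / 0.6125 = 10.40 / 0.6125 ≈ 16.98.

z_22 = 16.98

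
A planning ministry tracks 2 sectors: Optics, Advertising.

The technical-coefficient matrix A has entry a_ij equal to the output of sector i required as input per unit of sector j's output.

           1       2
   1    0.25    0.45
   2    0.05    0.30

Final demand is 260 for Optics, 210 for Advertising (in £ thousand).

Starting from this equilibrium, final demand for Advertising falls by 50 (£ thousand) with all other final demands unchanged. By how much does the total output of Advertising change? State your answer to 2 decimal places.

Δx_2 = -74.63

I − A =
  [   0.75    -0.45]
  [  -0.05     0.70]
det(I−A) = (0.75)(0.70) − (-0.45)(-0.05) = 0.5025
adj(I−A) = [[0.70, 0.45], [0.05, 0.75]]
(I − A)⁻¹ = adj(I−A) / det(I−A) ≈
  [   1.3930     0.8955]
  [   0.0995     1.4925]
Δx = (I − A)⁻¹ Δd with Δd having -50 in the Advertising component and 0 elsewhere.
So Δx_2 = L_22 · (-50), where L_22 = adj(I−A)_22 / det(I−A) = 0.75 / 0.5025.
Δx_2 = 0.75 × (-50) / 0.5025 = -37.50 / 0.5025 ≈ -74.63.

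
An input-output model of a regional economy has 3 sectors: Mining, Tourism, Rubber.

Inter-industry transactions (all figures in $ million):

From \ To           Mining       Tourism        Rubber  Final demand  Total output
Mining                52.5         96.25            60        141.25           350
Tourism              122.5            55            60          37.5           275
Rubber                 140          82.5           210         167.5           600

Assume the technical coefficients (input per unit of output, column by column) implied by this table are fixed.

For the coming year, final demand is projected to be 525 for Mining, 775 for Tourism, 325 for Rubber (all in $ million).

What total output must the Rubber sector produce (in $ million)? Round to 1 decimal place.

Technical coefficients a_ij = z_ij / X_j:
  a_MM = 52.5/350 = 0.15, a_TM = 122.5/350 = 0.35, a_RM = 140/350 = 0.40
  a_MT = 96.25/275 = 0.35, a_TT = 55/275 = 0.20, a_RT = 82.5/275 = 0.30
  a_MR = 60/600 = 0.10, a_TR = 60/600 = 0.10, a_RR = 210/600 = 0.35
I − A =
  [   0.85    -0.35    -0.10]
  [  -0.35     0.80    -0.10]
  [  -0.40    -0.30     0.65]
Cofactors of I−A, C_ij = (−1)^(i+j)·(minor ij) (rows/columns in the sector order above):
  C_11 = (0.80)(0.65) − (-0.10)(-0.30) = 0.4900
  C_12 = −[(-0.35)(0.65) − (-0.10)(-0.40)] = 0.2675
  C_13 = (-0.35)(-0.30) − (0.80)(-0.40) = 0.4250
  C_21 = −[(-0.35)(0.65) − (-0.10)(-0.30)] = 0.2575
  C_22 = (0.85)(0.65) − (-0.10)(-0.40) = 0.5125
  C_23 = −[(0.85)(-0.30) − (-0.35)(-0.40)] = 0.3950
  C_31 = (-0.35)(-0.10) − (-0.10)(0.80) = 0.1150
  C_32 = −[(0.85)(-0.10) − (-0.10)(-0.35)] = 0.1200
  C_33 = (0.85)(0.80) − (-0.35)(-0.35) = 0.5575
det(I−A) = Σ_j (I−A)_1j·C_1j = (0.85)(0.4900) + (-0.35)(0.2675) + (-0.10)(0.4250) = 0.280375
adj(I−A) = Cᵀ =
  [ 0.4900   0.2575   0.1150]
  [ 0.2675   0.5125   0.1200]
  [ 0.4250   0.3950   0.5575]
(I − A)⁻¹ = adj(I−A) / det(I−A) ≈
  [   1.7477     0.9184     0.4102]
  [   0.9541     1.8279     0.4280]
  [   1.5158     1.4088     1.9884]
x = (I − A)⁻¹ d = adj(I−A)·d / det(I−A), with det(I−A) = 0.280375:
  x_M = (0.4900·525 + 0.2575·775 + 0.1150·325) / 0.280375 = 494.1875 / 0.280375 ≈ 1762.6
  x_T = (0.2675·525 + 0.5125·775 + 0.1200·325) / 0.280375 = 576.625 / 0.280375 ≈ 2056.6
  x_R = (0.4250·525 + 0.3950·775 + 0.5575·325) / 0.280375 = 710.4375 / 0.280375 ≈ 2533.9

x_R = 2533.9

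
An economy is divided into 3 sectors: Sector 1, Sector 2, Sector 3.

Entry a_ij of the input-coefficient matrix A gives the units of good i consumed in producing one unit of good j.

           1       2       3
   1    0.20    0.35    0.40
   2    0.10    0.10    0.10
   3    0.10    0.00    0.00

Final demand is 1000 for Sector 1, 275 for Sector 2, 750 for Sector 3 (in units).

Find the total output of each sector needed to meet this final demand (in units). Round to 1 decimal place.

I − A =
  [   0.80    -0.35    -0.40]
  [  -0.10     0.90    -0.10]
  [  -0.10     0.00     1.00]
Cofactors of I−A, C_ij = (−1)^(i+j)·(minor ij) (rows/columns in the sector order above):
  C_11 = (0.90)(1.00) − (-0.10)(0.00) = 0.9000
  C_12 = −[(-0.10)(1.00) − (-0.10)(-0.10)] = 0.1100
  C_13 = (-0.10)(0.00) − (0.90)(-0.10) = 0.0900
  C_21 = −[(-0.35)(1.00) − (-0.40)(0.00)] = 0.3500
  C_22 = (0.80)(1.00) − (-0.40)(-0.10) = 0.7600
  C_23 = −[(0.80)(0.00) − (-0.35)(-0.10)] = 0.0350
  C_31 = (-0.35)(-0.10) − (-0.40)(0.90) = 0.3950
  C_32 = −[(0.80)(-0.10) − (-0.40)(-0.10)] = 0.1200
  C_33 = (0.80)(0.90) − (-0.35)(-0.10) = 0.6850
det(I−A) = Σ_j (I−A)_1j·C_1j = (0.80)(0.9000) + (-0.35)(0.1100) + (-0.40)(0.0900) = 0.6455
adj(I−A) = Cᵀ =
  [ 0.9000   0.3500   0.3950]
  [ 0.1100   0.7600   0.1200]
  [ 0.0900   0.0350   0.6850]
(I − A)⁻¹ = adj(I−A) / det(I−A) ≈
  [   1.3943     0.5422     0.6119]
  [   0.1704     1.1774     0.1859]
  [   0.1394     0.0542     1.0612]
x = (I − A)⁻¹ d = adj(I−A)·d / det(I−A), with det(I−A) = 0.6455:
  x_1 = (0.9000·1000 + 0.3500·275 + 0.3950·750) / 0.6455 = 1292.50 / 0.6455 ≈ 2002.3
  x_2 = (0.1100·1000 + 0.7600·275 + 0.1200·750) / 0.6455 = 409.00 / 0.6455 ≈ 633.6
  x_3 = (0.0900·1000 + 0.0350·275 + 0.6850·750) / 0.6455 = 613.375 / 0.6455 ≈ 950.2

x_1 = 2002.3, x_2 = 633.6, x_3 = 950.2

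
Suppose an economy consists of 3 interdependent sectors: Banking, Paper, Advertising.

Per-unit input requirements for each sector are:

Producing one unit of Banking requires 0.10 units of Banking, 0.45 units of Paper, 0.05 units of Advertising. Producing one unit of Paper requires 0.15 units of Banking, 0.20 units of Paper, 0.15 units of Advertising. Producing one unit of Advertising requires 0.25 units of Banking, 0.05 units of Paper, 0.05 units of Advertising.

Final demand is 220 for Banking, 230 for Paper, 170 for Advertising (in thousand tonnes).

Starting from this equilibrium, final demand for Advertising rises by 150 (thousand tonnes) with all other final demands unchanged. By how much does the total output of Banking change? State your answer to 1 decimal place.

I − A =
  [   0.90    -0.15    -0.25]
  [  -0.45     0.80    -0.05]
  [  -0.05    -0.15     0.95]
Cofactors of I−A, C_ij = (−1)^(i+j)·(minor ij) (rows/columns in the sector order above):
  C_11 = (0.80)(0.95) − (-0.05)(-0.15) = 0.7525
  C_12 = −[(-0.45)(0.95) − (-0.05)(-0.05)] = 0.4300
  C_13 = (-0.45)(-0.15) − (0.80)(-0.05) = 0.1075
  C_21 = −[(-0.15)(0.95) − (-0.25)(-0.15)] = 0.1800
  C_22 = (0.90)(0.95) − (-0.25)(-0.05) = 0.8425
  C_23 = −[(0.90)(-0.15) − (-0.15)(-0.05)] = 0.1425
  C_31 = (-0.15)(-0.05) − (-0.25)(0.80) = 0.2075
  C_32 = −[(0.90)(-0.05) − (-0.25)(-0.45)] = 0.1575
  C_33 = (0.90)(0.80) − (-0.15)(-0.45) = 0.6525
det(I−A) = Σ_j (I−A)_1j·C_1j = (0.90)(0.7525) + (-0.15)(0.4300) + (-0.25)(0.1075) = 0.585875
adj(I−A) = Cᵀ =
  [ 0.7525   0.1800   0.2075]
  [ 0.4300   0.8425   0.1575]
  [ 0.1075   0.1425   0.6525]
(I − A)⁻¹ = adj(I−A) / det(I−A) ≈
  [   1.2844     0.3072     0.3542]
  [   0.7339     1.4380     0.2688]
  [   0.1835     0.2432     1.1137]
Δx = (I − A)⁻¹ Δd with Δd having +150 in the Advertising component and 0 elsewhere.
So Δx_B = L_BA · (+150), where L_BA = adj(I−A)_BA / det(I−A) = 0.2075 / 0.585875.
Δx_B = 0.2075 × (+150) / 0.585875 = 31.125 / 0.585875 ≈ 53.1.

Δx_B = 53.1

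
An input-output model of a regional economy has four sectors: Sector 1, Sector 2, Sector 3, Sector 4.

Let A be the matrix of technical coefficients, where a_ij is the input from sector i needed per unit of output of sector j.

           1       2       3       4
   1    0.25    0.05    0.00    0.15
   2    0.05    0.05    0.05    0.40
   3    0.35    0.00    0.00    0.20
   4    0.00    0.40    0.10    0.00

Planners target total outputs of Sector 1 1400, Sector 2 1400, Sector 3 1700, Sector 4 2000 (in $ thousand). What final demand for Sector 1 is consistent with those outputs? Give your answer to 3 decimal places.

d_1 = 680.000

I − A =
  [   0.75    -0.05     0.00    -0.15]
  [  -0.05     0.95    -0.05    -0.40]
  [  -0.35     0.00     1.00    -0.20]
  [   0.00    -0.40    -0.10     1.00]
d = (I − A) x:
  d_1 = (+0.75)·1400 + (-0.05)·1400 + (+0.00)·1700 + (-0.15)·2000 = 680.000
  d_2 = (-0.05)·1400 + (+0.95)·1400 + (-0.05)·1700 + (-0.40)·2000 = 375.000
  d_3 = (-0.35)·1400 + (+0.00)·1400 + (+1.00)·1700 + (-0.20)·2000 = 810.000
  d_4 = (+0.00)·1400 + (-0.40)·1400 + (-0.10)·1700 + (+1.00)·2000 = 1270.000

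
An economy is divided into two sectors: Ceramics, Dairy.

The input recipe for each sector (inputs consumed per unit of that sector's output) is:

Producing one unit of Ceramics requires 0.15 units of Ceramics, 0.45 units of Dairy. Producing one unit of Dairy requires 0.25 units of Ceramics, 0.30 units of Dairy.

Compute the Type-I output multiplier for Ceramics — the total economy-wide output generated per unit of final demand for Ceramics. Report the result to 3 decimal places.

m_C = 2.383

I − A =
  [   0.85    -0.25]
  [  -0.45     0.70]
det(I−A) = (0.85)(0.70) − (-0.25)(-0.45) = 0.4825
adj(I−A) = [[0.70, 0.25], [0.45, 0.85]]
(I − A)⁻¹ = adj(I−A) / det(I−A) ≈
  [   1.4508     0.5181]
  [   0.9326     1.7617]
The output multiplier for sector j is the column-j sum of the Leontief inverse (I − A)⁻¹ = adj(I−A) / det(I−A).
Column C of adj(I−A): (0.70, 0.45); det(I−A) = 0.4825.
m_C = (0.70 + 0.45) / 0.4825 = 1.15 / 0.4825 ≈ 2.383.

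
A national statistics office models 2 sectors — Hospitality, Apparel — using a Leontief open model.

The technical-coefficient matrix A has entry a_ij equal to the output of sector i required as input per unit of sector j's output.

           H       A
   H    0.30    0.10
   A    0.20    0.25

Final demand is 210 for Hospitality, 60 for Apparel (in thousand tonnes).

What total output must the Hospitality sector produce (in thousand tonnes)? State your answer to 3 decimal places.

x_H = 323.762

I − A =
  [   0.70    -0.10]
  [  -0.20     0.75]
det(I−A) = (0.70)(0.75) − (-0.10)(-0.20) = 0.5050
adj(I−A) = [[0.75, 0.10], [0.20, 0.70]]
(I − A)⁻¹ = adj(I−A) / det(I−A) ≈
  [   1.4851     0.1980]
  [   0.3960     1.3861]
x = (I − A)⁻¹ d = adj(I−A)·d / det(I−A), with det(I−A) = 0.5050:
  x_H = (0.75·210 + 0.10·60) / 0.5050 = 163.50 / 0.5050 ≈ 323.762
  x_A = (0.20·210 + 0.70·60) / 0.5050 = 84.00 / 0.5050 ≈ 166.337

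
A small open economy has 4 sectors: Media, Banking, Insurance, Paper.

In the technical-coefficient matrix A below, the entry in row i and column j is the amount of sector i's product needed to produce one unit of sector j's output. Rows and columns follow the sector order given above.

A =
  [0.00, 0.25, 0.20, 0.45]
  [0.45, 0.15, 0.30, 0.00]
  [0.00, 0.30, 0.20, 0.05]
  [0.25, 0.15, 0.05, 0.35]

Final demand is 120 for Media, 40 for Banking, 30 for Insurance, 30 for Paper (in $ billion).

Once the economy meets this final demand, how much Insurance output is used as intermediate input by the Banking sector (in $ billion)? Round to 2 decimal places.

z_32 = 84.12

I − A =
  [   1.00    -0.25    -0.20    -0.45]
  [  -0.45     0.85    -0.30     0.00]
  [   0.00    -0.30     0.80    -0.05]
  [  -0.25    -0.15    -0.05     0.65]
Compute the cofactors C_ij = (−1)^(i+j)·(3×3 minor ij) of I−A; the adjugate is their transpose:
adj(I−A) = Cᵀ =
  [ 0.379125   0.230625   0.198625   0.277750]
  [ 0.236625   0.425000   0.229875   0.181500]
  [ 0.101750   0.171875   0.353375   0.097625]
  [ 0.208250   0.200000   0.156625   0.473000]
det(I−A) = Σ_j (I−A)_1j·C_1j = (1.00)(0.379125) + (-0.25)(0.236625) + (-0.20)(0.101750) + (-0.45)(0.208250) = 0.20590625
(I − A)⁻¹ = adj(I−A) / det(I−A) ≈
  [   1.8413     1.1200     0.9646     1.3489]
  [   1.1492     2.0640     1.1164     0.8815]
  [   0.4942     0.8347     1.7162     0.4741]
  [   1.0114     0.9713     0.7607     2.2972]
First solve x = (I − A)⁻¹ d = adj(I−A)·d / det(I−A); in particular x_2 = (0.236625·120 + 0.425000·40 + 0.229875·30 + 0.181500·30) / 0.20590625 = 57.73625 / 0.20590625 ≈ 280.4007.
Intermediate flow from 3 to 2: z_32 = a_32 · x_2 = 0.30 × 57.73625 / 0.20590625 = 17.320875 / 0.20590625 ≈ 84.12.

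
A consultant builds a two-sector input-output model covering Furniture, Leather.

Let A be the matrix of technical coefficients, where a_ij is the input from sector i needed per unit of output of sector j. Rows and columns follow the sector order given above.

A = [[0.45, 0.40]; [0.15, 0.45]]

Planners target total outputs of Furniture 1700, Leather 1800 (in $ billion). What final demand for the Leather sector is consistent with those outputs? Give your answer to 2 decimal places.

d_2 = 735.00

I − A =
  [   0.55    -0.40]
  [  -0.15     0.55]
d = (I − A) x:
  d_1 = (+0.55)·1700 + (-0.40)·1800 = 215.00
  d_2 = (-0.15)·1700 + (+0.55)·1800 = 735.00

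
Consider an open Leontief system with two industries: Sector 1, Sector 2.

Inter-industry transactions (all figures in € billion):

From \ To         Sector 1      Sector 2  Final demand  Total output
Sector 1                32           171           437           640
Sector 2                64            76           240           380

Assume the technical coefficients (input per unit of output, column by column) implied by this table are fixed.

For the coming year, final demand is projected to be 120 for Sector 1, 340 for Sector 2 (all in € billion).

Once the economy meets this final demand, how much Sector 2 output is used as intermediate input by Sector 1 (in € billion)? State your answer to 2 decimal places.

z_21 = 34.83

Technical coefficients a_ij = z_ij / X_j:
  a_11 = 32/640 = 0.05, a_21 = 64/640 = 0.10
  a_12 = 171/380 = 0.45, a_22 = 76/380 = 0.20
I − A =
  [   0.95    -0.45]
  [  -0.10     0.80]
det(I−A) = (0.95)(0.80) − (-0.45)(-0.10) = 0.7150
adj(I−A) = [[0.80, 0.45], [0.10, 0.95]]
(I − A)⁻¹ = adj(I−A) / det(I−A) ≈
  [   1.1189     0.6294]
  [   0.1399     1.3287]
First solve x = (I − A)⁻¹ d = adj(I−A)·d / det(I−A); in particular x_1 = (0.80·120 + 0.45·340) / 0.7150 = 249.00 / 0.7150 ≈ 348.2517.
Intermediate flow from 2 to 1: z_21 = a_21 · x_1 = 0.10 × 249.00 / 0.7150 = 24.90 / 0.7150 ≈ 34.83.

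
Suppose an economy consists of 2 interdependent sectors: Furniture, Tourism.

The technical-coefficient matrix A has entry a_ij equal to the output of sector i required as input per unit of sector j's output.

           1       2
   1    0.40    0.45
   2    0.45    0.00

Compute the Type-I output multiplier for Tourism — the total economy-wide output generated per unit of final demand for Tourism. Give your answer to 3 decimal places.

m_2 = 2.642

I − A =
  [   0.60    -0.45]
  [  -0.45     1.00]
det(I−A) = (0.60)(1.00) − (-0.45)(-0.45) = 0.3975
adj(I−A) = [[1.00, 0.45], [0.45, 0.60]]
(I − A)⁻¹ = adj(I−A) / det(I−A) ≈
  [   2.5157     1.1321]
  [   1.1321     1.5094]
The output multiplier for sector j is the column-j sum of the Leontief inverse (I − A)⁻¹ = adj(I−A) / det(I−A).
Column 2 of adj(I−A): (0.45, 0.60); det(I−A) = 0.3975.
m_2 = (0.45 + 0.60) / 0.3975 = 1.05 / 0.3975 ≈ 2.642.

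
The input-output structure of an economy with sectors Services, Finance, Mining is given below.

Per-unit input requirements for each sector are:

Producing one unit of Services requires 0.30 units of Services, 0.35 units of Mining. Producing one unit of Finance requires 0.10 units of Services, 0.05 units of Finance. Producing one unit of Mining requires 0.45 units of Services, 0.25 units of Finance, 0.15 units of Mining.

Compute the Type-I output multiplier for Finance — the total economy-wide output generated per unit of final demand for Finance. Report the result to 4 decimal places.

I − A =
  [   0.70    -0.10    -0.45]
  [   0.00     0.95    -0.25]
  [  -0.35     0.00     0.85]
Cofactors of I−A, C_ij = (−1)^(i+j)·(minor ij) (rows/columns in the sector order above):
  C_11 = (0.95)(0.85) − (-0.25)(0.00) = 0.8075
  C_12 = −[(0.00)(0.85) − (-0.25)(-0.35)] = 0.0875
  C_13 = (0.00)(0.00) − (0.95)(-0.35) = 0.3325
  C_21 = −[(-0.10)(0.85) − (-0.45)(0.00)] = 0.0850
  C_22 = (0.70)(0.85) − (-0.45)(-0.35) = 0.4375
  C_23 = −[(0.70)(0.00) − (-0.10)(-0.35)] = 0.0350
  C_31 = (-0.10)(-0.25) − (-0.45)(0.95) = 0.4525
  C_32 = −[(0.70)(-0.25) − (-0.45)(0.00)] = 0.1750
  C_33 = (0.70)(0.95) − (-0.10)(0.00) = 0.6650
det(I−A) = Σ_j (I−A)_1j·C_1j = (0.70)(0.8075) + (-0.10)(0.0875) + (-0.45)(0.3325) = 0.406875
adj(I−A) = Cᵀ =
  [ 0.8075   0.0850   0.4525]
  [ 0.0875   0.4375   0.1750]
  [ 0.3325   0.0350   0.6650]
(I − A)⁻¹ = adj(I−A) / det(I−A) ≈
  [   1.98464     0.20891     1.11214]
  [   0.21505     1.07527     0.43011]
  [   0.81720     0.08602     1.63441]
The output multiplier for sector j is the column-j sum of the Leontief inverse (I − A)⁻¹ = adj(I−A) / det(I−A).
Column F of adj(I−A): (0.0850, 0.4375, 0.0350); det(I−A) = 0.406875.
m_F = (0.0850 + 0.4375 + 0.0350) / 0.406875 = 0.5575 / 0.406875 ≈ 1.3702.

m_F = 1.3702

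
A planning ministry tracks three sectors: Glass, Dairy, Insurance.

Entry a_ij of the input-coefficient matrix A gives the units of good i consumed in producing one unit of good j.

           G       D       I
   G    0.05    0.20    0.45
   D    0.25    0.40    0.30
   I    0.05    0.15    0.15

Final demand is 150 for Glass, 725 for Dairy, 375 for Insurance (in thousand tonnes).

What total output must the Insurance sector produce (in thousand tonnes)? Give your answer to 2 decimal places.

x_I = 862.83

I − A =
  [   0.95    -0.20    -0.45]
  [  -0.25     0.60    -0.30]
  [  -0.05    -0.15     0.85]
Cofactors of I−A, C_ij = (−1)^(i+j)·(minor ij) (rows/columns in the sector order above):
  C_11 = (0.60)(0.85) − (-0.30)(-0.15) = 0.4650
  C_12 = −[(-0.25)(0.85) − (-0.30)(-0.05)] = 0.2275
  C_13 = (-0.25)(-0.15) − (0.60)(-0.05) = 0.0675
  C_21 = −[(-0.20)(0.85) − (-0.45)(-0.15)] = 0.2375
  C_22 = (0.95)(0.85) − (-0.45)(-0.05) = 0.7850
  C_23 = −[(0.95)(-0.15) − (-0.20)(-0.05)] = 0.1525
  C_31 = (-0.20)(-0.30) − (-0.45)(0.60) = 0.3300
  C_32 = −[(0.95)(-0.30) − (-0.45)(-0.25)] = 0.3975
  C_33 = (0.95)(0.60) − (-0.20)(-0.25) = 0.5200
det(I−A) = Σ_j (I−A)_1j·C_1j = (0.95)(0.4650) + (-0.20)(0.2275) + (-0.45)(0.0675) = 0.365875
adj(I−A) = Cᵀ =
  [ 0.4650   0.2375   0.3300]
  [ 0.2275   0.7850   0.3975]
  [ 0.0675   0.1525   0.5200]
(I − A)⁻¹ = adj(I−A) / det(I−A) ≈
  [   1.2709     0.6491     0.9019]
  [   0.6218     2.1455     1.0864]
  [   0.1845     0.4168     1.4213]
x = (I − A)⁻¹ d = adj(I−A)·d / det(I−A), with det(I−A) = 0.365875:
  x_G = (0.4650·150 + 0.2375·725 + 0.3300·375) / 0.365875 = 365.6875 / 0.365875 ≈ 999.49
  x_D = (0.2275·150 + 0.7850·725 + 0.3975·375) / 0.365875 = 752.3125 / 0.365875 ≈ 2056.20
  x_I = (0.0675·150 + 0.1525·725 + 0.5200·375) / 0.365875 = 315.6875 / 0.365875 ≈ 862.83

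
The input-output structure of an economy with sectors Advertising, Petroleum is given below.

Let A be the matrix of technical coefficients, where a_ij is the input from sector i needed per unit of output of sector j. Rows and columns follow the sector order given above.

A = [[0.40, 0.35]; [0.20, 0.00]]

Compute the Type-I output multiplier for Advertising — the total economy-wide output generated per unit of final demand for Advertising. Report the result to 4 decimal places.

I − A =
  [   0.60    -0.35]
  [  -0.20     1.00]
det(I−A) = (0.60)(1.00) − (-0.35)(-0.20) = 0.5300
adj(I−A) = [[1.00, 0.35], [0.20, 0.60]]
(I − A)⁻¹ = adj(I−A) / det(I−A) ≈
  [   1.88679     0.66038]
  [   0.37736     1.13208]
The output multiplier for sector j is the column-j sum of the Leontief inverse (I − A)⁻¹ = adj(I−A) / det(I−A).
Column A of adj(I−A): (1.00, 0.20); det(I−A) = 0.5300.
m_A = (1.00 + 0.20) / 0.5300 = 1.20 / 0.5300 ≈ 2.2642.

m_A = 2.2642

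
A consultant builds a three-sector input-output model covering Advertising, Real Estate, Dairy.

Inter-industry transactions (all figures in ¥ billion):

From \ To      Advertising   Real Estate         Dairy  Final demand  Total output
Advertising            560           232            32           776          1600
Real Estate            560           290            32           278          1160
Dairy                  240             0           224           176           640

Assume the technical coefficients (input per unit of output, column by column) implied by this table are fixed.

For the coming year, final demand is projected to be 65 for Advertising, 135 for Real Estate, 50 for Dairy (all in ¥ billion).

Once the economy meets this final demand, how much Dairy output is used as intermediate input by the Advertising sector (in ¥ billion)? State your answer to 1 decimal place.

z_31 = 29.3

Technical coefficients a_ij = z_ij / X_j:
  a_11 = 560/1600 = 0.35, a_21 = 560/1600 = 0.35, a_31 = 240/1600 = 0.15
  a_12 = 232/1160 = 0.20, a_22 = 290/1160 = 0.25, a_32 = 0/1160 = 0.00
  a_13 = 32/640 = 0.05, a_23 = 32/640 = 0.05, a_33 = 224/640 = 0.35
I − A =
  [   0.65    -0.20    -0.05]
  [  -0.35     0.75    -0.05]
  [  -0.15     0.00     0.65]
Cofactors of I−A, C_ij = (−1)^(i+j)·(minor ij) (rows/columns in the sector order above):
  C_11 = (0.75)(0.65) − (-0.05)(0.00) = 0.4875
  C_12 = −[(-0.35)(0.65) − (-0.05)(-0.15)] = 0.2350
  C_13 = (-0.35)(0.00) − (0.75)(-0.15) = 0.1125
  C_21 = −[(-0.20)(0.65) − (-0.05)(0.00)] = 0.1300
  C_22 = (0.65)(0.65) − (-0.05)(-0.15) = 0.4150
  C_23 = −[(0.65)(0.00) − (-0.20)(-0.15)] = 0.0300
  C_31 = (-0.20)(-0.05) − (-0.05)(0.75) = 0.0475
  C_32 = −[(0.65)(-0.05) − (-0.05)(-0.35)] = 0.0500
  C_33 = (0.65)(0.75) − (-0.20)(-0.35) = 0.4175
det(I−A) = Σ_j (I−A)_1j·C_1j = (0.65)(0.4875) + (-0.20)(0.2350) + (-0.05)(0.1125) = 0.26425
adj(I−A) = Cᵀ =
  [ 0.4875   0.1300   0.0475]
  [ 0.2350   0.4150   0.0500]
  [ 0.1125   0.0300   0.4175]
(I − A)⁻¹ = adj(I−A) / det(I−A) ≈
  [   1.8448     0.4920     0.1798]
  [   0.8893     1.5705     0.1892]
  [   0.4257     0.1135     1.5799]
First solve x = (I − A)⁻¹ d = adj(I−A)·d / det(I−A); in particular x_1 = (0.4875·65 + 0.1300·135 + 0.0475·50) / 0.26425 = 51.6125 / 0.26425 ≈ 195.317.
Intermediate flow from 3 to 1: z_31 = a_31 · x_1 = 0.15 × 51.6125 / 0.26425 = 7.741875 / 0.26425 ≈ 29.3.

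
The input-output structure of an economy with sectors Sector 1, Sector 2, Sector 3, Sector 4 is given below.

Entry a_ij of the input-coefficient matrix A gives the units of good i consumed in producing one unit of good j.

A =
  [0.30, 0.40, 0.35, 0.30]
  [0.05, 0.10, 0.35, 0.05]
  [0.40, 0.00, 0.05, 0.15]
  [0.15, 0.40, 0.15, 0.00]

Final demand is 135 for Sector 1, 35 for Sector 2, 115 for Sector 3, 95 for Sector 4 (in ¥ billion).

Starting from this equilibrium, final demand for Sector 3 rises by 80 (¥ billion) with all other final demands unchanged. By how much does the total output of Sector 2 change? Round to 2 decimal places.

I − A =
  [   0.70    -0.40    -0.35    -0.30]
  [  -0.05     0.90    -0.35    -0.05]
  [  -0.40     0.00     0.95    -0.15]
  [  -0.15    -0.40    -0.15     1.00]
Compute the cofactors C_ij = (−1)^(i+j)·(3×3 minor ij) of I−A; the adjugate is their transpose:
adj(I−A) = Cᵀ =
  [ 0.794750   0.506000   0.533500   0.343750]
  [ 0.204375   0.440625   0.256875   0.121875]
  [ 0.375250   0.259000   0.546500   0.207500]
  [ 0.257250   0.291000   0.264750   0.397500]
det(I−A) = Σ_j (I−A)_1j·C_1j = (0.70)(0.794750) + (-0.40)(0.204375) + (-0.35)(0.375250) + (-0.30)(0.257250) = 0.2660625
(I − A)⁻¹ = adj(I−A) / det(I−A) ≈
  [   2.9871     1.9018     2.0052     1.2920]
  [   0.7681     1.6561     0.9655     0.4581]
  [   1.4104     0.9735     2.0540     0.7799]
  [   0.9669     1.0937     0.9951     1.4940]
Δx = (I − A)⁻¹ Δd with Δd having +80 in the Sector 3 component and 0 elsewhere.
So Δx_2 = L_23 · (+80), where L_23 = adj(I−A)_23 / det(I−A) = 0.256875 / 0.2660625.
Δx_2 = 0.256875 × (+80) / 0.2660625 = 20.55 / 0.2660625 ≈ 77.24.

Δx_2 = 77.24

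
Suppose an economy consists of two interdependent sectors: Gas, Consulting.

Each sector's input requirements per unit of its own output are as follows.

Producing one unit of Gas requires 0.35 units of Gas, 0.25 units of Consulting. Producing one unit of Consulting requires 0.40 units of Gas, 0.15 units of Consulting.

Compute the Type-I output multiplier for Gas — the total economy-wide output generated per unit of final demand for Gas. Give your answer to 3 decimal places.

I − A =
  [   0.65    -0.40]
  [  -0.25     0.85]
det(I−A) = (0.65)(0.85) − (-0.40)(-0.25) = 0.4525
adj(I−A) = [[0.85, 0.40], [0.25, 0.65]]
(I − A)⁻¹ = adj(I−A) / det(I−A) ≈
  [   1.8785     0.8840]
  [   0.5525     1.4365]
The output multiplier for sector j is the column-j sum of the Leontief inverse (I − A)⁻¹ = adj(I−A) / det(I−A).
Column 1 of adj(I−A): (0.85, 0.25); det(I−A) = 0.4525.
m_1 = (0.85 + 0.25) / 0.4525 = 1.10 / 0.4525 ≈ 2.431.

m_1 = 2.431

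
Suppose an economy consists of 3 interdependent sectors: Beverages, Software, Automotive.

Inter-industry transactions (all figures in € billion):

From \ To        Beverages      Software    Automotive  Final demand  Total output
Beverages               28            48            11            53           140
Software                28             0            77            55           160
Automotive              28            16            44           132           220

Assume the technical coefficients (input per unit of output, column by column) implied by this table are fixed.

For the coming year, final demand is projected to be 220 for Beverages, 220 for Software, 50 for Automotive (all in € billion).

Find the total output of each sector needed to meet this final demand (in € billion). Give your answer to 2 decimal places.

x_B = 432.24, x_S = 382.89, x_A = 218.42

Technical coefficients a_ij = z_ij / X_j:
  a_BB = 28/140 = 0.20, a_SB = 28/140 = 0.20, a_AB = 28/140 = 0.20
  a_BS = 48/160 = 0.30, a_SS = 0/160 = 0.00, a_AS = 16/160 = 0.10
  a_BA = 11/220 = 0.05, a_SA = 77/220 = 0.35, a_AA = 44/220 = 0.20
I − A =
  [   0.80    -0.30    -0.05]
  [  -0.20     1.00    -0.35]
  [  -0.20    -0.10     0.80]
Cofactors of I−A, C_ij = (−1)^(i+j)·(minor ij) (rows/columns in the sector order above):
  C_11 = (1.00)(0.80) − (-0.35)(-0.10) = 0.7650
  C_12 = −[(-0.20)(0.80) − (-0.35)(-0.20)] = 0.2300
  C_13 = (-0.20)(-0.10) − (1.00)(-0.20) = 0.2200
  C_21 = −[(-0.30)(0.80) − (-0.05)(-0.10)] = 0.2450
  C_22 = (0.80)(0.80) − (-0.05)(-0.20) = 0.6300
  C_23 = −[(0.80)(-0.10) − (-0.30)(-0.20)] = 0.1400
  C_31 = (-0.30)(-0.35) − (-0.05)(1.00) = 0.1550
  C_32 = −[(0.80)(-0.35) − (-0.05)(-0.20)] = 0.2900
  C_33 = (0.80)(1.00) − (-0.30)(-0.20) = 0.7400
det(I−A) = Σ_j (I−A)_1j·C_1j = (0.80)(0.7650) + (-0.30)(0.2300) + (-0.05)(0.2200) = 0.5320
adj(I−A) = Cᵀ =
  [ 0.7650   0.2450   0.1550]
  [ 0.2300   0.6300   0.2900]
  [ 0.2200   0.1400   0.7400]
(I − A)⁻¹ = adj(I−A) / det(I−A) ≈
  [   1.4380     0.4605     0.2914]
  [   0.4323     1.1842     0.5451]
  [   0.4135     0.2632     1.3910]
x = (I − A)⁻¹ d = adj(I−A)·d / det(I−A), with det(I−A) = 0.5320:
  x_B = (0.7650·220 + 0.2450·220 + 0.1550·50) / 0.5320 = 229.95 / 0.5320 ≈ 432.24
  x_S = (0.2300·220 + 0.6300·220 + 0.2900·50) / 0.5320 = 203.70 / 0.5320 ≈ 382.89
  x_A = (0.2200·220 + 0.1400·220 + 0.7400·50) / 0.5320 = 116.20 / 0.5320 ≈ 218.42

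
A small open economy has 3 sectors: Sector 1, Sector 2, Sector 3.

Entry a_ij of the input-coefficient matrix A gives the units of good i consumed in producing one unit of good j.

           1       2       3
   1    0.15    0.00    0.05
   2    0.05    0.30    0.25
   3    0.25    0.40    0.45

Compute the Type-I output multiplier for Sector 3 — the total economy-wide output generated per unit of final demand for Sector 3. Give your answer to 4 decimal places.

m_3 = 3.6344

I − A =
  [   0.85     0.00    -0.05]
  [  -0.05     0.70    -0.25]
  [  -0.25    -0.40     0.55]
Cofactors of I−A, C_ij = (−1)^(i+j)·(minor ij) (rows/columns in the sector order above):
  C_11 = (0.70)(0.55) − (-0.25)(-0.40) = 0.2850
  C_12 = −[(-0.05)(0.55) − (-0.25)(-0.25)] = 0.0900
  C_13 = (-0.05)(-0.40) − (0.70)(-0.25) = 0.1950
  C_21 = −[(0.00)(0.55) − (-0.05)(-0.40)] = 0.0200
  C_22 = (0.85)(0.55) − (-0.05)(-0.25) = 0.4550
  C_23 = −[(0.85)(-0.40) − (0.00)(-0.25)] = 0.3400
  C_31 = (0.00)(-0.25) − (-0.05)(0.70) = 0.0350
  C_32 = −[(0.85)(-0.25) − (-0.05)(-0.05)] = 0.2150
  C_33 = (0.85)(0.70) − (0.00)(-0.05) = 0.5950
det(I−A) = Σ_j (I−A)_1j·C_1j = (0.85)(0.2850) + (0.00)(0.0900) + (-0.05)(0.1950) = 0.2325
adj(I−A) = Cᵀ =
  [ 0.2850   0.0200   0.0350]
  [ 0.0900   0.4550   0.2150]
  [ 0.1950   0.3400   0.5950]
(I − A)⁻¹ = adj(I−A) / det(I−A) ≈
  [   1.22581     0.08602     0.15054]
  [   0.38710     1.95699     0.92473]
  [   0.83871     1.46237     2.55914]
The output multiplier for sector j is the column-j sum of the Leontief inverse (I − A)⁻¹ = adj(I−A) / det(I−A).
Column 3 of adj(I−A): (0.0350, 0.2150, 0.5950); det(I−A) = 0.2325.
m_3 = (0.0350 + 0.2150 + 0.5950) / 0.2325 = 0.845 / 0.2325 ≈ 3.6344.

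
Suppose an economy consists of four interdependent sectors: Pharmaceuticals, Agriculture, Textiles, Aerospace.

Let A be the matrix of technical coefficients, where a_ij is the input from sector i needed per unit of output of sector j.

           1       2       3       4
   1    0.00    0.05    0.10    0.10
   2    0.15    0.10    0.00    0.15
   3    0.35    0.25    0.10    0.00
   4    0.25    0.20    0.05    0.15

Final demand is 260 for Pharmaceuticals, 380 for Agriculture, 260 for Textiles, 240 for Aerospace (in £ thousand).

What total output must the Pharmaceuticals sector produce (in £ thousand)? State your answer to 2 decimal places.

x_1 = 407.97

I − A =
  [   1.00    -0.05    -0.10    -0.10]
  [  -0.15     0.90     0.00    -0.15]
  [  -0.35    -0.25     0.90     0.00]
  [  -0.25    -0.20    -0.05     0.85]
Compute the cofactors C_ij = (−1)^(i+j)·(3×3 minor ij) of I−A; the adjugate is their transpose:
adj(I−A) = Cᵀ =
  [ 0.659625   0.078750   0.078375   0.091500]
  [ 0.151125   0.711000   0.024750   0.143250]
  [ 0.298500   0.228125   0.701250   0.075375]
  [ 0.247125   0.203875   0.070125   0.768000]
det(I−A) = Σ_j (I−A)_1j·C_1j = (1.00)(0.659625) + (-0.05)(0.151125) + (-0.10)(0.298500) + (-0.10)(0.247125) = 0.59750625
(I − A)⁻¹ = adj(I−A) / det(I−A) ≈
  [   1.1040     0.1318     0.1312     0.1531]
  [   0.2529     1.1899     0.0414     0.2397]
  [   0.4996     0.3818     1.1736     0.1261]
  [   0.4136     0.3412     0.1174     1.2853]
x = (I − A)⁻¹ d = adj(I−A)·d / det(I−A), with det(I−A) = 0.59750625:
  x_1 = (0.659625·260 + 0.078750·380 + 0.078375·260 + 0.091500·240) / 0.59750625 = 243.765 / 0.59750625 ≈ 407.97
  x_2 = (0.151125·260 + 0.711000·380 + 0.024750·260 + 0.143250·240) / 0.59750625 = 350.2875 / 0.59750625 ≈ 586.25
  x_3 = (0.298500·260 + 0.228125·380 + 0.701250·260 + 0.075375·240) / 0.59750625 = 364.7125 / 0.59750625 ≈ 610.39
  x_4 = (0.247125·260 + 0.203875·380 + 0.070125·260 + 0.768000·240) / 0.59750625 = 344.2775 / 0.59750625 ≈ 576.19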